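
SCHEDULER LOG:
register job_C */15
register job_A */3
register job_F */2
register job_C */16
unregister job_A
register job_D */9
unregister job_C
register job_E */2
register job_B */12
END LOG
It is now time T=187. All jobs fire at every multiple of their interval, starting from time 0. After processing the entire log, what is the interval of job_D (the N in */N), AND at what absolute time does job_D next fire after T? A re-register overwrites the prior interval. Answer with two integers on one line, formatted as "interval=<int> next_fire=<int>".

Op 1: register job_C */15 -> active={job_C:*/15}
Op 2: register job_A */3 -> active={job_A:*/3, job_C:*/15}
Op 3: register job_F */2 -> active={job_A:*/3, job_C:*/15, job_F:*/2}
Op 4: register job_C */16 -> active={job_A:*/3, job_C:*/16, job_F:*/2}
Op 5: unregister job_A -> active={job_C:*/16, job_F:*/2}
Op 6: register job_D */9 -> active={job_C:*/16, job_D:*/9, job_F:*/2}
Op 7: unregister job_C -> active={job_D:*/9, job_F:*/2}
Op 8: register job_E */2 -> active={job_D:*/9, job_E:*/2, job_F:*/2}
Op 9: register job_B */12 -> active={job_B:*/12, job_D:*/9, job_E:*/2, job_F:*/2}
Final interval of job_D = 9
Next fire of job_D after T=187: (187//9+1)*9 = 189

Answer: interval=9 next_fire=189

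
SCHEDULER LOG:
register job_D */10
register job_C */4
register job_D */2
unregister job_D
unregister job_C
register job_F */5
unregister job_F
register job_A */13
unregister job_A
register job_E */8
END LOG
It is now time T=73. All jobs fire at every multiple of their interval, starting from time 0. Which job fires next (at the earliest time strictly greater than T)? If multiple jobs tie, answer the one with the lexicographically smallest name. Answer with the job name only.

Answer: job_E

Derivation:
Op 1: register job_D */10 -> active={job_D:*/10}
Op 2: register job_C */4 -> active={job_C:*/4, job_D:*/10}
Op 3: register job_D */2 -> active={job_C:*/4, job_D:*/2}
Op 4: unregister job_D -> active={job_C:*/4}
Op 5: unregister job_C -> active={}
Op 6: register job_F */5 -> active={job_F:*/5}
Op 7: unregister job_F -> active={}
Op 8: register job_A */13 -> active={job_A:*/13}
Op 9: unregister job_A -> active={}
Op 10: register job_E */8 -> active={job_E:*/8}
  job_E: interval 8, next fire after T=73 is 80
Earliest = 80, winner (lex tiebreak) = job_E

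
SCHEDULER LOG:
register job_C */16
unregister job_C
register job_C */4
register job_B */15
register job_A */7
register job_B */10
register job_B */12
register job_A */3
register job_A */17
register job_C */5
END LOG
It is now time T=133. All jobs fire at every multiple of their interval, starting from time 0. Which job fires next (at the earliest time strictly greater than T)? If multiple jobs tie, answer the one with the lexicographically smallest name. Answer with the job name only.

Answer: job_C

Derivation:
Op 1: register job_C */16 -> active={job_C:*/16}
Op 2: unregister job_C -> active={}
Op 3: register job_C */4 -> active={job_C:*/4}
Op 4: register job_B */15 -> active={job_B:*/15, job_C:*/4}
Op 5: register job_A */7 -> active={job_A:*/7, job_B:*/15, job_C:*/4}
Op 6: register job_B */10 -> active={job_A:*/7, job_B:*/10, job_C:*/4}
Op 7: register job_B */12 -> active={job_A:*/7, job_B:*/12, job_C:*/4}
Op 8: register job_A */3 -> active={job_A:*/3, job_B:*/12, job_C:*/4}
Op 9: register job_A */17 -> active={job_A:*/17, job_B:*/12, job_C:*/4}
Op 10: register job_C */5 -> active={job_A:*/17, job_B:*/12, job_C:*/5}
  job_A: interval 17, next fire after T=133 is 136
  job_B: interval 12, next fire after T=133 is 144
  job_C: interval 5, next fire after T=133 is 135
Earliest = 135, winner (lex tiebreak) = job_C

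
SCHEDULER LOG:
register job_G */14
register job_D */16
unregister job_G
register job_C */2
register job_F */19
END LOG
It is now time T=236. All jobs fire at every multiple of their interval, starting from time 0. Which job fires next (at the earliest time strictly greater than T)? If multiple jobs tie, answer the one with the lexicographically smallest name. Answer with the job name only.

Op 1: register job_G */14 -> active={job_G:*/14}
Op 2: register job_D */16 -> active={job_D:*/16, job_G:*/14}
Op 3: unregister job_G -> active={job_D:*/16}
Op 4: register job_C */2 -> active={job_C:*/2, job_D:*/16}
Op 5: register job_F */19 -> active={job_C:*/2, job_D:*/16, job_F:*/19}
  job_C: interval 2, next fire after T=236 is 238
  job_D: interval 16, next fire after T=236 is 240
  job_F: interval 19, next fire after T=236 is 247
Earliest = 238, winner (lex tiebreak) = job_C

Answer: job_C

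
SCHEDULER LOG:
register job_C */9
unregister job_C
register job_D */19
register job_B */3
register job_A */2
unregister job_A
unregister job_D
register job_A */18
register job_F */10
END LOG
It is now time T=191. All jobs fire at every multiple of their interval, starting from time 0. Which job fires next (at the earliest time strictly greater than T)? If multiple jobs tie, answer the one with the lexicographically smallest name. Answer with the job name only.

Op 1: register job_C */9 -> active={job_C:*/9}
Op 2: unregister job_C -> active={}
Op 3: register job_D */19 -> active={job_D:*/19}
Op 4: register job_B */3 -> active={job_B:*/3, job_D:*/19}
Op 5: register job_A */2 -> active={job_A:*/2, job_B:*/3, job_D:*/19}
Op 6: unregister job_A -> active={job_B:*/3, job_D:*/19}
Op 7: unregister job_D -> active={job_B:*/3}
Op 8: register job_A */18 -> active={job_A:*/18, job_B:*/3}
Op 9: register job_F */10 -> active={job_A:*/18, job_B:*/3, job_F:*/10}
  job_A: interval 18, next fire after T=191 is 198
  job_B: interval 3, next fire after T=191 is 192
  job_F: interval 10, next fire after T=191 is 200
Earliest = 192, winner (lex tiebreak) = job_B

Answer: job_B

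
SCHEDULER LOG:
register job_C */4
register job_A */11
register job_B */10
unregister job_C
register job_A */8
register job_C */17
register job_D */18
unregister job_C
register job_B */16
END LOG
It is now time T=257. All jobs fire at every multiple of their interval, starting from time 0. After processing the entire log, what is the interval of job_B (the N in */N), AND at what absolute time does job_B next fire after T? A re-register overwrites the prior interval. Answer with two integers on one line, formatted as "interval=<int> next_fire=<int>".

Answer: interval=16 next_fire=272

Derivation:
Op 1: register job_C */4 -> active={job_C:*/4}
Op 2: register job_A */11 -> active={job_A:*/11, job_C:*/4}
Op 3: register job_B */10 -> active={job_A:*/11, job_B:*/10, job_C:*/4}
Op 4: unregister job_C -> active={job_A:*/11, job_B:*/10}
Op 5: register job_A */8 -> active={job_A:*/8, job_B:*/10}
Op 6: register job_C */17 -> active={job_A:*/8, job_B:*/10, job_C:*/17}
Op 7: register job_D */18 -> active={job_A:*/8, job_B:*/10, job_C:*/17, job_D:*/18}
Op 8: unregister job_C -> active={job_A:*/8, job_B:*/10, job_D:*/18}
Op 9: register job_B */16 -> active={job_A:*/8, job_B:*/16, job_D:*/18}
Final interval of job_B = 16
Next fire of job_B after T=257: (257//16+1)*16 = 272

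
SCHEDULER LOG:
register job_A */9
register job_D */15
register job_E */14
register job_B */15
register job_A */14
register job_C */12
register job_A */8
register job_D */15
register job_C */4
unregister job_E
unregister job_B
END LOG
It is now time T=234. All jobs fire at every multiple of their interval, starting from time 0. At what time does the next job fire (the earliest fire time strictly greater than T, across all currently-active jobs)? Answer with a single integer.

Answer: 236

Derivation:
Op 1: register job_A */9 -> active={job_A:*/9}
Op 2: register job_D */15 -> active={job_A:*/9, job_D:*/15}
Op 3: register job_E */14 -> active={job_A:*/9, job_D:*/15, job_E:*/14}
Op 4: register job_B */15 -> active={job_A:*/9, job_B:*/15, job_D:*/15, job_E:*/14}
Op 5: register job_A */14 -> active={job_A:*/14, job_B:*/15, job_D:*/15, job_E:*/14}
Op 6: register job_C */12 -> active={job_A:*/14, job_B:*/15, job_C:*/12, job_D:*/15, job_E:*/14}
Op 7: register job_A */8 -> active={job_A:*/8, job_B:*/15, job_C:*/12, job_D:*/15, job_E:*/14}
Op 8: register job_D */15 -> active={job_A:*/8, job_B:*/15, job_C:*/12, job_D:*/15, job_E:*/14}
Op 9: register job_C */4 -> active={job_A:*/8, job_B:*/15, job_C:*/4, job_D:*/15, job_E:*/14}
Op 10: unregister job_E -> active={job_A:*/8, job_B:*/15, job_C:*/4, job_D:*/15}
Op 11: unregister job_B -> active={job_A:*/8, job_C:*/4, job_D:*/15}
  job_A: interval 8, next fire after T=234 is 240
  job_C: interval 4, next fire after T=234 is 236
  job_D: interval 15, next fire after T=234 is 240
Earliest fire time = 236 (job job_C)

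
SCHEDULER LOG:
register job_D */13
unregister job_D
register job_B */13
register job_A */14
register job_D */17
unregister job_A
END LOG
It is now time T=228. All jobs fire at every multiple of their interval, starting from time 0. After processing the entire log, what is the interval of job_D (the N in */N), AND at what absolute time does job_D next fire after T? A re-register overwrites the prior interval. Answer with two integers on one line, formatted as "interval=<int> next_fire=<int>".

Answer: interval=17 next_fire=238

Derivation:
Op 1: register job_D */13 -> active={job_D:*/13}
Op 2: unregister job_D -> active={}
Op 3: register job_B */13 -> active={job_B:*/13}
Op 4: register job_A */14 -> active={job_A:*/14, job_B:*/13}
Op 5: register job_D */17 -> active={job_A:*/14, job_B:*/13, job_D:*/17}
Op 6: unregister job_A -> active={job_B:*/13, job_D:*/17}
Final interval of job_D = 17
Next fire of job_D after T=228: (228//17+1)*17 = 238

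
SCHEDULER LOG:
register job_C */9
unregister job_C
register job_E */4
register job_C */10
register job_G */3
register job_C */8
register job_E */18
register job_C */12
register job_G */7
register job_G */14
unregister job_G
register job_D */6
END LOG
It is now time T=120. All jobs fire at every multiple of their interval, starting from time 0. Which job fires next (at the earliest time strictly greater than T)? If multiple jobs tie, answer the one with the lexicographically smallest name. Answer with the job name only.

Answer: job_D

Derivation:
Op 1: register job_C */9 -> active={job_C:*/9}
Op 2: unregister job_C -> active={}
Op 3: register job_E */4 -> active={job_E:*/4}
Op 4: register job_C */10 -> active={job_C:*/10, job_E:*/4}
Op 5: register job_G */3 -> active={job_C:*/10, job_E:*/4, job_G:*/3}
Op 6: register job_C */8 -> active={job_C:*/8, job_E:*/4, job_G:*/3}
Op 7: register job_E */18 -> active={job_C:*/8, job_E:*/18, job_G:*/3}
Op 8: register job_C */12 -> active={job_C:*/12, job_E:*/18, job_G:*/3}
Op 9: register job_G */7 -> active={job_C:*/12, job_E:*/18, job_G:*/7}
Op 10: register job_G */14 -> active={job_C:*/12, job_E:*/18, job_G:*/14}
Op 11: unregister job_G -> active={job_C:*/12, job_E:*/18}
Op 12: register job_D */6 -> active={job_C:*/12, job_D:*/6, job_E:*/18}
  job_C: interval 12, next fire after T=120 is 132
  job_D: interval 6, next fire after T=120 is 126
  job_E: interval 18, next fire after T=120 is 126
Earliest = 126, winner (lex tiebreak) = job_D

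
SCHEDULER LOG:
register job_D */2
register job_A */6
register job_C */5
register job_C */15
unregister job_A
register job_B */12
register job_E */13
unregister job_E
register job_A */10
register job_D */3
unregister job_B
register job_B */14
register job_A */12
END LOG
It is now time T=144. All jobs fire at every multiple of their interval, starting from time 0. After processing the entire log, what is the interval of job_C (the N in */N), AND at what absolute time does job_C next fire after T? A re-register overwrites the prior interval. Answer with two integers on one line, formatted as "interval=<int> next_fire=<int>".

Answer: interval=15 next_fire=150

Derivation:
Op 1: register job_D */2 -> active={job_D:*/2}
Op 2: register job_A */6 -> active={job_A:*/6, job_D:*/2}
Op 3: register job_C */5 -> active={job_A:*/6, job_C:*/5, job_D:*/2}
Op 4: register job_C */15 -> active={job_A:*/6, job_C:*/15, job_D:*/2}
Op 5: unregister job_A -> active={job_C:*/15, job_D:*/2}
Op 6: register job_B */12 -> active={job_B:*/12, job_C:*/15, job_D:*/2}
Op 7: register job_E */13 -> active={job_B:*/12, job_C:*/15, job_D:*/2, job_E:*/13}
Op 8: unregister job_E -> active={job_B:*/12, job_C:*/15, job_D:*/2}
Op 9: register job_A */10 -> active={job_A:*/10, job_B:*/12, job_C:*/15, job_D:*/2}
Op 10: register job_D */3 -> active={job_A:*/10, job_B:*/12, job_C:*/15, job_D:*/3}
Op 11: unregister job_B -> active={job_A:*/10, job_C:*/15, job_D:*/3}
Op 12: register job_B */14 -> active={job_A:*/10, job_B:*/14, job_C:*/15, job_D:*/3}
Op 13: register job_A */12 -> active={job_A:*/12, job_B:*/14, job_C:*/15, job_D:*/3}
Final interval of job_C = 15
Next fire of job_C after T=144: (144//15+1)*15 = 150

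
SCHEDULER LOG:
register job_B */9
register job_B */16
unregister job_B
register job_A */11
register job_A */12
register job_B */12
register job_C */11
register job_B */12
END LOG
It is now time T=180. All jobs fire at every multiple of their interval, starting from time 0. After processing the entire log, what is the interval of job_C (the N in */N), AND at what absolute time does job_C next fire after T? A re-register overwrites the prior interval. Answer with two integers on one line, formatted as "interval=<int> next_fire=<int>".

Answer: interval=11 next_fire=187

Derivation:
Op 1: register job_B */9 -> active={job_B:*/9}
Op 2: register job_B */16 -> active={job_B:*/16}
Op 3: unregister job_B -> active={}
Op 4: register job_A */11 -> active={job_A:*/11}
Op 5: register job_A */12 -> active={job_A:*/12}
Op 6: register job_B */12 -> active={job_A:*/12, job_B:*/12}
Op 7: register job_C */11 -> active={job_A:*/12, job_B:*/12, job_C:*/11}
Op 8: register job_B */12 -> active={job_A:*/12, job_B:*/12, job_C:*/11}
Final interval of job_C = 11
Next fire of job_C after T=180: (180//11+1)*11 = 187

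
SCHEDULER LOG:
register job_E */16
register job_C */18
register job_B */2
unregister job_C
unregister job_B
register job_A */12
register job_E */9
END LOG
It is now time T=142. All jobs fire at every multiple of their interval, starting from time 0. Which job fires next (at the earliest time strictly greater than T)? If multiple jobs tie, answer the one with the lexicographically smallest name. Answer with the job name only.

Op 1: register job_E */16 -> active={job_E:*/16}
Op 2: register job_C */18 -> active={job_C:*/18, job_E:*/16}
Op 3: register job_B */2 -> active={job_B:*/2, job_C:*/18, job_E:*/16}
Op 4: unregister job_C -> active={job_B:*/2, job_E:*/16}
Op 5: unregister job_B -> active={job_E:*/16}
Op 6: register job_A */12 -> active={job_A:*/12, job_E:*/16}
Op 7: register job_E */9 -> active={job_A:*/12, job_E:*/9}
  job_A: interval 12, next fire after T=142 is 144
  job_E: interval 9, next fire after T=142 is 144
Earliest = 144, winner (lex tiebreak) = job_A

Answer: job_A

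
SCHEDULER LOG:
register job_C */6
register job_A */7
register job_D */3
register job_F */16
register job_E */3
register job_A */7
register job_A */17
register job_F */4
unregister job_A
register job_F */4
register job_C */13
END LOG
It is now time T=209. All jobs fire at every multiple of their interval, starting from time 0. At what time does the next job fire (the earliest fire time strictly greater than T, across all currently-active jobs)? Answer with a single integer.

Op 1: register job_C */6 -> active={job_C:*/6}
Op 2: register job_A */7 -> active={job_A:*/7, job_C:*/6}
Op 3: register job_D */3 -> active={job_A:*/7, job_C:*/6, job_D:*/3}
Op 4: register job_F */16 -> active={job_A:*/7, job_C:*/6, job_D:*/3, job_F:*/16}
Op 5: register job_E */3 -> active={job_A:*/7, job_C:*/6, job_D:*/3, job_E:*/3, job_F:*/16}
Op 6: register job_A */7 -> active={job_A:*/7, job_C:*/6, job_D:*/3, job_E:*/3, job_F:*/16}
Op 7: register job_A */17 -> active={job_A:*/17, job_C:*/6, job_D:*/3, job_E:*/3, job_F:*/16}
Op 8: register job_F */4 -> active={job_A:*/17, job_C:*/6, job_D:*/3, job_E:*/3, job_F:*/4}
Op 9: unregister job_A -> active={job_C:*/6, job_D:*/3, job_E:*/3, job_F:*/4}
Op 10: register job_F */4 -> active={job_C:*/6, job_D:*/3, job_E:*/3, job_F:*/4}
Op 11: register job_C */13 -> active={job_C:*/13, job_D:*/3, job_E:*/3, job_F:*/4}
  job_C: interval 13, next fire after T=209 is 221
  job_D: interval 3, next fire after T=209 is 210
  job_E: interval 3, next fire after T=209 is 210
  job_F: interval 4, next fire after T=209 is 212
Earliest fire time = 210 (job job_D)

Answer: 210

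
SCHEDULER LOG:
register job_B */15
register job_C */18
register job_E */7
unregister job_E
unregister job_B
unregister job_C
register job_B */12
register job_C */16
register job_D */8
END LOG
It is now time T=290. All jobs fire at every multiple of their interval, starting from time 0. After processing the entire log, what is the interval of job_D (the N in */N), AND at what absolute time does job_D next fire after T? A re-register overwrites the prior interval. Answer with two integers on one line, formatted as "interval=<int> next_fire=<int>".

Answer: interval=8 next_fire=296

Derivation:
Op 1: register job_B */15 -> active={job_B:*/15}
Op 2: register job_C */18 -> active={job_B:*/15, job_C:*/18}
Op 3: register job_E */7 -> active={job_B:*/15, job_C:*/18, job_E:*/7}
Op 4: unregister job_E -> active={job_B:*/15, job_C:*/18}
Op 5: unregister job_B -> active={job_C:*/18}
Op 6: unregister job_C -> active={}
Op 7: register job_B */12 -> active={job_B:*/12}
Op 8: register job_C */16 -> active={job_B:*/12, job_C:*/16}
Op 9: register job_D */8 -> active={job_B:*/12, job_C:*/16, job_D:*/8}
Final interval of job_D = 8
Next fire of job_D after T=290: (290//8+1)*8 = 296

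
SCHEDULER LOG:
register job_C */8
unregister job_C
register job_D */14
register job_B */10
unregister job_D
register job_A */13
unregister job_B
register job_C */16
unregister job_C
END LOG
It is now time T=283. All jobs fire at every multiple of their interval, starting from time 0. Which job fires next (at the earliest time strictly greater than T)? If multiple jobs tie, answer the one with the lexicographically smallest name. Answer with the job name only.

Answer: job_A

Derivation:
Op 1: register job_C */8 -> active={job_C:*/8}
Op 2: unregister job_C -> active={}
Op 3: register job_D */14 -> active={job_D:*/14}
Op 4: register job_B */10 -> active={job_B:*/10, job_D:*/14}
Op 5: unregister job_D -> active={job_B:*/10}
Op 6: register job_A */13 -> active={job_A:*/13, job_B:*/10}
Op 7: unregister job_B -> active={job_A:*/13}
Op 8: register job_C */16 -> active={job_A:*/13, job_C:*/16}
Op 9: unregister job_C -> active={job_A:*/13}
  job_A: interval 13, next fire after T=283 is 286
Earliest = 286, winner (lex tiebreak) = job_A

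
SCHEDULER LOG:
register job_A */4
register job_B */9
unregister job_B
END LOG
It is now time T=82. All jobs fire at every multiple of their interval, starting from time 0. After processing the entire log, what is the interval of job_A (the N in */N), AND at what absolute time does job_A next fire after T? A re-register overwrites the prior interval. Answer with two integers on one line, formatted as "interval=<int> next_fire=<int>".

Answer: interval=4 next_fire=84

Derivation:
Op 1: register job_A */4 -> active={job_A:*/4}
Op 2: register job_B */9 -> active={job_A:*/4, job_B:*/9}
Op 3: unregister job_B -> active={job_A:*/4}
Final interval of job_A = 4
Next fire of job_A after T=82: (82//4+1)*4 = 84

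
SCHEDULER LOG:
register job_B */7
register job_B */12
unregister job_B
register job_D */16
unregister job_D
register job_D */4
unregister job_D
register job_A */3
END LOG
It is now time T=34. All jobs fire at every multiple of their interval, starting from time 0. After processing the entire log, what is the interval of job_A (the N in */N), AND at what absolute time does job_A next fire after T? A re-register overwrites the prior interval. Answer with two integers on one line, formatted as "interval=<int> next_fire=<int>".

Op 1: register job_B */7 -> active={job_B:*/7}
Op 2: register job_B */12 -> active={job_B:*/12}
Op 3: unregister job_B -> active={}
Op 4: register job_D */16 -> active={job_D:*/16}
Op 5: unregister job_D -> active={}
Op 6: register job_D */4 -> active={job_D:*/4}
Op 7: unregister job_D -> active={}
Op 8: register job_A */3 -> active={job_A:*/3}
Final interval of job_A = 3
Next fire of job_A after T=34: (34//3+1)*3 = 36

Answer: interval=3 next_fire=36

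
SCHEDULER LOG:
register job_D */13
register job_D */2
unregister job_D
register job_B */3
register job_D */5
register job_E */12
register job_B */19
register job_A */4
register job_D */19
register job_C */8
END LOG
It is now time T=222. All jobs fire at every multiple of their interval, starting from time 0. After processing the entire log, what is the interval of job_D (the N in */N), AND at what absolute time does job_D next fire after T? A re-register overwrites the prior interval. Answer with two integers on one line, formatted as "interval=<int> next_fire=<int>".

Answer: interval=19 next_fire=228

Derivation:
Op 1: register job_D */13 -> active={job_D:*/13}
Op 2: register job_D */2 -> active={job_D:*/2}
Op 3: unregister job_D -> active={}
Op 4: register job_B */3 -> active={job_B:*/3}
Op 5: register job_D */5 -> active={job_B:*/3, job_D:*/5}
Op 6: register job_E */12 -> active={job_B:*/3, job_D:*/5, job_E:*/12}
Op 7: register job_B */19 -> active={job_B:*/19, job_D:*/5, job_E:*/12}
Op 8: register job_A */4 -> active={job_A:*/4, job_B:*/19, job_D:*/5, job_E:*/12}
Op 9: register job_D */19 -> active={job_A:*/4, job_B:*/19, job_D:*/19, job_E:*/12}
Op 10: register job_C */8 -> active={job_A:*/4, job_B:*/19, job_C:*/8, job_D:*/19, job_E:*/12}
Final interval of job_D = 19
Next fire of job_D after T=222: (222//19+1)*19 = 228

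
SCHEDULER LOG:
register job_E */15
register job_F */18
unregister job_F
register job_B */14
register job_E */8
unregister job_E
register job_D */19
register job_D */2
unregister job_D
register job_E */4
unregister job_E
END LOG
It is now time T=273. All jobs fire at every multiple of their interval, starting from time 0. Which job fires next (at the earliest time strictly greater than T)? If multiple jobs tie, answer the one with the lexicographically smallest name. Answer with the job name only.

Answer: job_B

Derivation:
Op 1: register job_E */15 -> active={job_E:*/15}
Op 2: register job_F */18 -> active={job_E:*/15, job_F:*/18}
Op 3: unregister job_F -> active={job_E:*/15}
Op 4: register job_B */14 -> active={job_B:*/14, job_E:*/15}
Op 5: register job_E */8 -> active={job_B:*/14, job_E:*/8}
Op 6: unregister job_E -> active={job_B:*/14}
Op 7: register job_D */19 -> active={job_B:*/14, job_D:*/19}
Op 8: register job_D */2 -> active={job_B:*/14, job_D:*/2}
Op 9: unregister job_D -> active={job_B:*/14}
Op 10: register job_E */4 -> active={job_B:*/14, job_E:*/4}
Op 11: unregister job_E -> active={job_B:*/14}
  job_B: interval 14, next fire after T=273 is 280
Earliest = 280, winner (lex tiebreak) = job_B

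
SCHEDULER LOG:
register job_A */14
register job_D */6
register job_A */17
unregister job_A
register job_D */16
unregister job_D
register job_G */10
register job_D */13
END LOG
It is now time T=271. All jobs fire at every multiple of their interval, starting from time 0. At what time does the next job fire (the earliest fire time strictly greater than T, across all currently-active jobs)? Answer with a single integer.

Op 1: register job_A */14 -> active={job_A:*/14}
Op 2: register job_D */6 -> active={job_A:*/14, job_D:*/6}
Op 3: register job_A */17 -> active={job_A:*/17, job_D:*/6}
Op 4: unregister job_A -> active={job_D:*/6}
Op 5: register job_D */16 -> active={job_D:*/16}
Op 6: unregister job_D -> active={}
Op 7: register job_G */10 -> active={job_G:*/10}
Op 8: register job_D */13 -> active={job_D:*/13, job_G:*/10}
  job_D: interval 13, next fire after T=271 is 273
  job_G: interval 10, next fire after T=271 is 280
Earliest fire time = 273 (job job_D)

Answer: 273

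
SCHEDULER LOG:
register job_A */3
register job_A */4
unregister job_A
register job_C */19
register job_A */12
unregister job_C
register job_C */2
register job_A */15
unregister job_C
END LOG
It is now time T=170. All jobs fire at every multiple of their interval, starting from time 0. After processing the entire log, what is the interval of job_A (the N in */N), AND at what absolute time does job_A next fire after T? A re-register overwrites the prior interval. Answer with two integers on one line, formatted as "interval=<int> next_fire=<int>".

Answer: interval=15 next_fire=180

Derivation:
Op 1: register job_A */3 -> active={job_A:*/3}
Op 2: register job_A */4 -> active={job_A:*/4}
Op 3: unregister job_A -> active={}
Op 4: register job_C */19 -> active={job_C:*/19}
Op 5: register job_A */12 -> active={job_A:*/12, job_C:*/19}
Op 6: unregister job_C -> active={job_A:*/12}
Op 7: register job_C */2 -> active={job_A:*/12, job_C:*/2}
Op 8: register job_A */15 -> active={job_A:*/15, job_C:*/2}
Op 9: unregister job_C -> active={job_A:*/15}
Final interval of job_A = 15
Next fire of job_A after T=170: (170//15+1)*15 = 180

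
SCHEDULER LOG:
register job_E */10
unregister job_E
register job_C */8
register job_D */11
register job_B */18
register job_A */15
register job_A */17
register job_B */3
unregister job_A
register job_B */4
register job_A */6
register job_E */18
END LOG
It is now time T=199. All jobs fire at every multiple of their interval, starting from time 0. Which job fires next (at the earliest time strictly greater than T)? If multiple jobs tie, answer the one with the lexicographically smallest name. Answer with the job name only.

Op 1: register job_E */10 -> active={job_E:*/10}
Op 2: unregister job_E -> active={}
Op 3: register job_C */8 -> active={job_C:*/8}
Op 4: register job_D */11 -> active={job_C:*/8, job_D:*/11}
Op 5: register job_B */18 -> active={job_B:*/18, job_C:*/8, job_D:*/11}
Op 6: register job_A */15 -> active={job_A:*/15, job_B:*/18, job_C:*/8, job_D:*/11}
Op 7: register job_A */17 -> active={job_A:*/17, job_B:*/18, job_C:*/8, job_D:*/11}
Op 8: register job_B */3 -> active={job_A:*/17, job_B:*/3, job_C:*/8, job_D:*/11}
Op 9: unregister job_A -> active={job_B:*/3, job_C:*/8, job_D:*/11}
Op 10: register job_B */4 -> active={job_B:*/4, job_C:*/8, job_D:*/11}
Op 11: register job_A */6 -> active={job_A:*/6, job_B:*/4, job_C:*/8, job_D:*/11}
Op 12: register job_E */18 -> active={job_A:*/6, job_B:*/4, job_C:*/8, job_D:*/11, job_E:*/18}
  job_A: interval 6, next fire after T=199 is 204
  job_B: interval 4, next fire after T=199 is 200
  job_C: interval 8, next fire after T=199 is 200
  job_D: interval 11, next fire after T=199 is 209
  job_E: interval 18, next fire after T=199 is 216
Earliest = 200, winner (lex tiebreak) = job_B

Answer: job_B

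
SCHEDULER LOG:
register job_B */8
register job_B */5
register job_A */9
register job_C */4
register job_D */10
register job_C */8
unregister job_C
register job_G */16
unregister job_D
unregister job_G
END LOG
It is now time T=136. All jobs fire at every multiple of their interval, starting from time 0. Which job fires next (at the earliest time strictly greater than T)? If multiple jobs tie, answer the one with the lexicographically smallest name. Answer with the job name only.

Answer: job_B

Derivation:
Op 1: register job_B */8 -> active={job_B:*/8}
Op 2: register job_B */5 -> active={job_B:*/5}
Op 3: register job_A */9 -> active={job_A:*/9, job_B:*/5}
Op 4: register job_C */4 -> active={job_A:*/9, job_B:*/5, job_C:*/4}
Op 5: register job_D */10 -> active={job_A:*/9, job_B:*/5, job_C:*/4, job_D:*/10}
Op 6: register job_C */8 -> active={job_A:*/9, job_B:*/5, job_C:*/8, job_D:*/10}
Op 7: unregister job_C -> active={job_A:*/9, job_B:*/5, job_D:*/10}
Op 8: register job_G */16 -> active={job_A:*/9, job_B:*/5, job_D:*/10, job_G:*/16}
Op 9: unregister job_D -> active={job_A:*/9, job_B:*/5, job_G:*/16}
Op 10: unregister job_G -> active={job_A:*/9, job_B:*/5}
  job_A: interval 9, next fire after T=136 is 144
  job_B: interval 5, next fire after T=136 is 140
Earliest = 140, winner (lex tiebreak) = job_B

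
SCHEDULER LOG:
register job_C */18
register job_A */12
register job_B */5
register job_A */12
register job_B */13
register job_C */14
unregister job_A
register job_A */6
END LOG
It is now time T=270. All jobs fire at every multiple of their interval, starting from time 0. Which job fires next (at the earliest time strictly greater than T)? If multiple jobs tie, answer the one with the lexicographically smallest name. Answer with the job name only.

Answer: job_B

Derivation:
Op 1: register job_C */18 -> active={job_C:*/18}
Op 2: register job_A */12 -> active={job_A:*/12, job_C:*/18}
Op 3: register job_B */5 -> active={job_A:*/12, job_B:*/5, job_C:*/18}
Op 4: register job_A */12 -> active={job_A:*/12, job_B:*/5, job_C:*/18}
Op 5: register job_B */13 -> active={job_A:*/12, job_B:*/13, job_C:*/18}
Op 6: register job_C */14 -> active={job_A:*/12, job_B:*/13, job_C:*/14}
Op 7: unregister job_A -> active={job_B:*/13, job_C:*/14}
Op 8: register job_A */6 -> active={job_A:*/6, job_B:*/13, job_C:*/14}
  job_A: interval 6, next fire after T=270 is 276
  job_B: interval 13, next fire after T=270 is 273
  job_C: interval 14, next fire after T=270 is 280
Earliest = 273, winner (lex tiebreak) = job_B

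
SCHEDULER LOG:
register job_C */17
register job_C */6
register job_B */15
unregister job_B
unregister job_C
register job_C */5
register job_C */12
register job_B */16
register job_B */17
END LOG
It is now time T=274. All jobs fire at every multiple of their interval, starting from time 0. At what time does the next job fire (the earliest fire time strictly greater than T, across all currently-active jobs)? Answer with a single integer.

Op 1: register job_C */17 -> active={job_C:*/17}
Op 2: register job_C */6 -> active={job_C:*/6}
Op 3: register job_B */15 -> active={job_B:*/15, job_C:*/6}
Op 4: unregister job_B -> active={job_C:*/6}
Op 5: unregister job_C -> active={}
Op 6: register job_C */5 -> active={job_C:*/5}
Op 7: register job_C */12 -> active={job_C:*/12}
Op 8: register job_B */16 -> active={job_B:*/16, job_C:*/12}
Op 9: register job_B */17 -> active={job_B:*/17, job_C:*/12}
  job_B: interval 17, next fire after T=274 is 289
  job_C: interval 12, next fire after T=274 is 276
Earliest fire time = 276 (job job_C)

Answer: 276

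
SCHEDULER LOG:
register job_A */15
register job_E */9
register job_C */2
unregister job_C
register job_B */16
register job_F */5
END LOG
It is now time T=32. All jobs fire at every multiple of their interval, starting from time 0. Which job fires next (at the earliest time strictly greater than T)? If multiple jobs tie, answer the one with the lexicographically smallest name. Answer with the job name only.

Answer: job_F

Derivation:
Op 1: register job_A */15 -> active={job_A:*/15}
Op 2: register job_E */9 -> active={job_A:*/15, job_E:*/9}
Op 3: register job_C */2 -> active={job_A:*/15, job_C:*/2, job_E:*/9}
Op 4: unregister job_C -> active={job_A:*/15, job_E:*/9}
Op 5: register job_B */16 -> active={job_A:*/15, job_B:*/16, job_E:*/9}
Op 6: register job_F */5 -> active={job_A:*/15, job_B:*/16, job_E:*/9, job_F:*/5}
  job_A: interval 15, next fire after T=32 is 45
  job_B: interval 16, next fire after T=32 is 48
  job_E: interval 9, next fire after T=32 is 36
  job_F: interval 5, next fire after T=32 is 35
Earliest = 35, winner (lex tiebreak) = job_F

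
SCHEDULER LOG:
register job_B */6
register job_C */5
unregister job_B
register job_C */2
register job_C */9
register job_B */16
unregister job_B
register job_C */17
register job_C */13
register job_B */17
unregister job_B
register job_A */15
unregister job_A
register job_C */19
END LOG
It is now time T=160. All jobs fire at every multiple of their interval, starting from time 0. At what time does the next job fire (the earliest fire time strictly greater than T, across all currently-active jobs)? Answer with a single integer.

Answer: 171

Derivation:
Op 1: register job_B */6 -> active={job_B:*/6}
Op 2: register job_C */5 -> active={job_B:*/6, job_C:*/5}
Op 3: unregister job_B -> active={job_C:*/5}
Op 4: register job_C */2 -> active={job_C:*/2}
Op 5: register job_C */9 -> active={job_C:*/9}
Op 6: register job_B */16 -> active={job_B:*/16, job_C:*/9}
Op 7: unregister job_B -> active={job_C:*/9}
Op 8: register job_C */17 -> active={job_C:*/17}
Op 9: register job_C */13 -> active={job_C:*/13}
Op 10: register job_B */17 -> active={job_B:*/17, job_C:*/13}
Op 11: unregister job_B -> active={job_C:*/13}
Op 12: register job_A */15 -> active={job_A:*/15, job_C:*/13}
Op 13: unregister job_A -> active={job_C:*/13}
Op 14: register job_C */19 -> active={job_C:*/19}
  job_C: interval 19, next fire after T=160 is 171
Earliest fire time = 171 (job job_C)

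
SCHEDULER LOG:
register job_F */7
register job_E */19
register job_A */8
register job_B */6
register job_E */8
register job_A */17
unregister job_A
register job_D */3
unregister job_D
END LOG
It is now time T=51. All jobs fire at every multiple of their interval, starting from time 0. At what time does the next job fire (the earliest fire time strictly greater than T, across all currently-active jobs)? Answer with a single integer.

Answer: 54

Derivation:
Op 1: register job_F */7 -> active={job_F:*/7}
Op 2: register job_E */19 -> active={job_E:*/19, job_F:*/7}
Op 3: register job_A */8 -> active={job_A:*/8, job_E:*/19, job_F:*/7}
Op 4: register job_B */6 -> active={job_A:*/8, job_B:*/6, job_E:*/19, job_F:*/7}
Op 5: register job_E */8 -> active={job_A:*/8, job_B:*/6, job_E:*/8, job_F:*/7}
Op 6: register job_A */17 -> active={job_A:*/17, job_B:*/6, job_E:*/8, job_F:*/7}
Op 7: unregister job_A -> active={job_B:*/6, job_E:*/8, job_F:*/7}
Op 8: register job_D */3 -> active={job_B:*/6, job_D:*/3, job_E:*/8, job_F:*/7}
Op 9: unregister job_D -> active={job_B:*/6, job_E:*/8, job_F:*/7}
  job_B: interval 6, next fire after T=51 is 54
  job_E: interval 8, next fire after T=51 is 56
  job_F: interval 7, next fire after T=51 is 56
Earliest fire time = 54 (job job_B)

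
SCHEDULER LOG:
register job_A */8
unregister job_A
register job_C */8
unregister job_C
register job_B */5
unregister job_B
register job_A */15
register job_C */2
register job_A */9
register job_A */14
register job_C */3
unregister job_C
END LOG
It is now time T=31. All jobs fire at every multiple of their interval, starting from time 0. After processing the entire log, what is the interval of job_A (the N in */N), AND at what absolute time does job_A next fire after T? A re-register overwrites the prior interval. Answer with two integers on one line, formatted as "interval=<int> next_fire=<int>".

Answer: interval=14 next_fire=42

Derivation:
Op 1: register job_A */8 -> active={job_A:*/8}
Op 2: unregister job_A -> active={}
Op 3: register job_C */8 -> active={job_C:*/8}
Op 4: unregister job_C -> active={}
Op 5: register job_B */5 -> active={job_B:*/5}
Op 6: unregister job_B -> active={}
Op 7: register job_A */15 -> active={job_A:*/15}
Op 8: register job_C */2 -> active={job_A:*/15, job_C:*/2}
Op 9: register job_A */9 -> active={job_A:*/9, job_C:*/2}
Op 10: register job_A */14 -> active={job_A:*/14, job_C:*/2}
Op 11: register job_C */3 -> active={job_A:*/14, job_C:*/3}
Op 12: unregister job_C -> active={job_A:*/14}
Final interval of job_A = 14
Next fire of job_A after T=31: (31//14+1)*14 = 42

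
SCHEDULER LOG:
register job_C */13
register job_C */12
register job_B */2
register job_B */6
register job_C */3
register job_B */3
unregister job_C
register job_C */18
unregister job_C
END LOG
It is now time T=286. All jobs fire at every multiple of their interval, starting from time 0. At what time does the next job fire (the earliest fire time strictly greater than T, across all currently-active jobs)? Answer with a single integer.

Answer: 288

Derivation:
Op 1: register job_C */13 -> active={job_C:*/13}
Op 2: register job_C */12 -> active={job_C:*/12}
Op 3: register job_B */2 -> active={job_B:*/2, job_C:*/12}
Op 4: register job_B */6 -> active={job_B:*/6, job_C:*/12}
Op 5: register job_C */3 -> active={job_B:*/6, job_C:*/3}
Op 6: register job_B */3 -> active={job_B:*/3, job_C:*/3}
Op 7: unregister job_C -> active={job_B:*/3}
Op 8: register job_C */18 -> active={job_B:*/3, job_C:*/18}
Op 9: unregister job_C -> active={job_B:*/3}
  job_B: interval 3, next fire after T=286 is 288
Earliest fire time = 288 (job job_B)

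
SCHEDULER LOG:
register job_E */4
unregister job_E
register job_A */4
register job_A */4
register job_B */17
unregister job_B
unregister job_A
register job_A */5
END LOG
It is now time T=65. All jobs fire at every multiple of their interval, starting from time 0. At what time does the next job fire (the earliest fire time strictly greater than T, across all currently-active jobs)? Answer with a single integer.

Op 1: register job_E */4 -> active={job_E:*/4}
Op 2: unregister job_E -> active={}
Op 3: register job_A */4 -> active={job_A:*/4}
Op 4: register job_A */4 -> active={job_A:*/4}
Op 5: register job_B */17 -> active={job_A:*/4, job_B:*/17}
Op 6: unregister job_B -> active={job_A:*/4}
Op 7: unregister job_A -> active={}
Op 8: register job_A */5 -> active={job_A:*/5}
  job_A: interval 5, next fire after T=65 is 70
Earliest fire time = 70 (job job_A)

Answer: 70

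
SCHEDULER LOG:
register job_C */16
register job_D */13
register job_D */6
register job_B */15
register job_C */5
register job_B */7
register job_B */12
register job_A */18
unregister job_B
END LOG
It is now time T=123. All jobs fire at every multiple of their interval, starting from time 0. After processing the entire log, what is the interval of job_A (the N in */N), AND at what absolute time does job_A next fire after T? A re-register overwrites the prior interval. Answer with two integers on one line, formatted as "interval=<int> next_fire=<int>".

Op 1: register job_C */16 -> active={job_C:*/16}
Op 2: register job_D */13 -> active={job_C:*/16, job_D:*/13}
Op 3: register job_D */6 -> active={job_C:*/16, job_D:*/6}
Op 4: register job_B */15 -> active={job_B:*/15, job_C:*/16, job_D:*/6}
Op 5: register job_C */5 -> active={job_B:*/15, job_C:*/5, job_D:*/6}
Op 6: register job_B */7 -> active={job_B:*/7, job_C:*/5, job_D:*/6}
Op 7: register job_B */12 -> active={job_B:*/12, job_C:*/5, job_D:*/6}
Op 8: register job_A */18 -> active={job_A:*/18, job_B:*/12, job_C:*/5, job_D:*/6}
Op 9: unregister job_B -> active={job_A:*/18, job_C:*/5, job_D:*/6}
Final interval of job_A = 18
Next fire of job_A after T=123: (123//18+1)*18 = 126

Answer: interval=18 next_fire=126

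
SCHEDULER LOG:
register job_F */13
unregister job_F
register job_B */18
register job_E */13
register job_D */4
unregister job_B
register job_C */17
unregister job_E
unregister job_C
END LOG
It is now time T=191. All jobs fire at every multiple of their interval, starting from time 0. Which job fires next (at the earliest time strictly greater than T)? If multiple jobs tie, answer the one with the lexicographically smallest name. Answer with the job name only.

Answer: job_D

Derivation:
Op 1: register job_F */13 -> active={job_F:*/13}
Op 2: unregister job_F -> active={}
Op 3: register job_B */18 -> active={job_B:*/18}
Op 4: register job_E */13 -> active={job_B:*/18, job_E:*/13}
Op 5: register job_D */4 -> active={job_B:*/18, job_D:*/4, job_E:*/13}
Op 6: unregister job_B -> active={job_D:*/4, job_E:*/13}
Op 7: register job_C */17 -> active={job_C:*/17, job_D:*/4, job_E:*/13}
Op 8: unregister job_E -> active={job_C:*/17, job_D:*/4}
Op 9: unregister job_C -> active={job_D:*/4}
  job_D: interval 4, next fire after T=191 is 192
Earliest = 192, winner (lex tiebreak) = job_D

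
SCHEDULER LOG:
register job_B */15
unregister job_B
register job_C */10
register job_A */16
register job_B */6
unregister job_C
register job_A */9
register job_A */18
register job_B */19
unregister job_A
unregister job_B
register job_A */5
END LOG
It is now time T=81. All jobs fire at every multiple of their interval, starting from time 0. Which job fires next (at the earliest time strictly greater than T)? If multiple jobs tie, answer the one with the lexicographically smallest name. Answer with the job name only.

Op 1: register job_B */15 -> active={job_B:*/15}
Op 2: unregister job_B -> active={}
Op 3: register job_C */10 -> active={job_C:*/10}
Op 4: register job_A */16 -> active={job_A:*/16, job_C:*/10}
Op 5: register job_B */6 -> active={job_A:*/16, job_B:*/6, job_C:*/10}
Op 6: unregister job_C -> active={job_A:*/16, job_B:*/6}
Op 7: register job_A */9 -> active={job_A:*/9, job_B:*/6}
Op 8: register job_A */18 -> active={job_A:*/18, job_B:*/6}
Op 9: register job_B */19 -> active={job_A:*/18, job_B:*/19}
Op 10: unregister job_A -> active={job_B:*/19}
Op 11: unregister job_B -> active={}
Op 12: register job_A */5 -> active={job_A:*/5}
  job_A: interval 5, next fire after T=81 is 85
Earliest = 85, winner (lex tiebreak) = job_A

Answer: job_A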